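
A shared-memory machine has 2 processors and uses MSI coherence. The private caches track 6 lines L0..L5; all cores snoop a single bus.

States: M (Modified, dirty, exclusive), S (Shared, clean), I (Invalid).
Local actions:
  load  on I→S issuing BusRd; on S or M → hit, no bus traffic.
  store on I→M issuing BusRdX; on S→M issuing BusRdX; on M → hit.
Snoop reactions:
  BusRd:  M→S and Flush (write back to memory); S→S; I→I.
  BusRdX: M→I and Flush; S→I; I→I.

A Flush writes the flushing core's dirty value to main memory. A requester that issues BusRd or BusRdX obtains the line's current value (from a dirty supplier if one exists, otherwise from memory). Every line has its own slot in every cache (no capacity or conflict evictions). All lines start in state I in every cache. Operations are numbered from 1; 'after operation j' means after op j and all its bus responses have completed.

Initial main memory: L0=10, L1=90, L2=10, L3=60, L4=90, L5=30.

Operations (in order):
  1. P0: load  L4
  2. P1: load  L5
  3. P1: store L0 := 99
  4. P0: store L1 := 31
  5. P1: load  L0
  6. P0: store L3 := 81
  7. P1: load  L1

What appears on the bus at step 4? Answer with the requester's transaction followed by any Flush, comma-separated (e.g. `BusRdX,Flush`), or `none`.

bus = BusRdX

step 1: P0: load  L4  ⟶  SI  (L4)  txn=BusRd  M[L4]=90
step 2: P1: load  L5  ⟶  IS  (L5)  txn=BusRd  M[L5]=30
step 3: P1: store L0 := 99  ⟶  IM  (L0)  txn=BusRdX  M[L0]=10
step 4: P0: store L1 := 31  ⟶  MI  (L1)  txn=BusRdX  M[L1]=90
step 5: P1: load  L0  ⟶  IM  (L0)  txn=∅  M[L0]=10
step 6: P0: store L3 := 81  ⟶  MI  (L3)  txn=BusRdX  M[L3]=60
step 7: P1: load  L1  ⟶  SS  (L1)  txn=BusRd+Flush  M[L1]=31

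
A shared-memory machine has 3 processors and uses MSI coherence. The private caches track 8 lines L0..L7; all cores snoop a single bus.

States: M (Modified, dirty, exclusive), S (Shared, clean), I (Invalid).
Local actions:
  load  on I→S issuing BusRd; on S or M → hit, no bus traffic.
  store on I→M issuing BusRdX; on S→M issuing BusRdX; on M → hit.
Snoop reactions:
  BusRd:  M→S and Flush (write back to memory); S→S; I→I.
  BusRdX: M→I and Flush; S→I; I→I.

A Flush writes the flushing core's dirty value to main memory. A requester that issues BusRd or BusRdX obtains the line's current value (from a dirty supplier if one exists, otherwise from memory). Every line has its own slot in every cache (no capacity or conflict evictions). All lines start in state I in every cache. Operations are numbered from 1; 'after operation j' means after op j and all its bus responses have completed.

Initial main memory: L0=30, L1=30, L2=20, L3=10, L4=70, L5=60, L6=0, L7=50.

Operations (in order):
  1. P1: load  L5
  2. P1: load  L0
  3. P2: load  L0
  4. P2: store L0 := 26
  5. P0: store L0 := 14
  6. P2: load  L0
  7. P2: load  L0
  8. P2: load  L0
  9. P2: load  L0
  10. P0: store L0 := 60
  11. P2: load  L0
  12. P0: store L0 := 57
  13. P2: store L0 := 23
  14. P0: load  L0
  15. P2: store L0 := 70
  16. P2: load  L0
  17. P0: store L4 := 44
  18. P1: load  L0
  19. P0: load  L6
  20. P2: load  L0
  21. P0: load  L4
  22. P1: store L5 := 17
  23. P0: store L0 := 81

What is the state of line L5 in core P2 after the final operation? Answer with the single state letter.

state = I

  op1 P1: load  L5 → I/S/I on L5; bus BusRd; mem=60
  op2 P1: load  L0 → I/S/I on L0; bus BusRd; mem=30
  op3 P2: load  L0 → I/S/S on L0; bus BusRd; mem=30
  op4 P2: store L0 := 26 → I/I/M on L0; bus BusRdX; mem=30
  op5 P0: store L0 := 14 → M/I/I on L0; bus BusRdX Flush; mem=26
  op6 P2: load  L0 → S/I/S on L0; bus BusRd Flush; mem=14
  op7 P2: load  L0 → S/I/S on L0; bus (none); mem=14
  op8 P2: load  L0 → S/I/S on L0; bus (none); mem=14
  op9 P2: load  L0 → S/I/S on L0; bus (none); mem=14
  op10 P0: store L0 := 60 → M/I/I on L0; bus BusRdX; mem=14
  op11 P2: load  L0 → S/I/S on L0; bus BusRd Flush; mem=60
  op12 P0: store L0 := 57 → M/I/I on L0; bus BusRdX; mem=60
  op13 P2: store L0 := 23 → I/I/M on L0; bus BusRdX Flush; mem=57
  op14 P0: load  L0 → S/I/S on L0; bus BusRd Flush; mem=23
  op15 P2: store L0 := 70 → I/I/M on L0; bus BusRdX; mem=23
  op16 P2: load  L0 → I/I/M on L0; bus (none); mem=23
  op17 P0: store L4 := 44 → M/I/I on L4; bus BusRdX; mem=70
  op18 P1: load  L0 → I/S/S on L0; bus BusRd Flush; mem=70
  op19 P0: load  L6 → S/I/I on L6; bus BusRd; mem=0
  op20 P2: load  L0 → I/S/S on L0; bus (none); mem=70
  op21 P0: load  L4 → M/I/I on L4; bus (none); mem=70
  op22 P1: store L5 := 17 → I/M/I on L5; bus BusRdX; mem=60
  op23 P0: store L0 := 81 → M/I/I on L0; bus BusRdX; mem=70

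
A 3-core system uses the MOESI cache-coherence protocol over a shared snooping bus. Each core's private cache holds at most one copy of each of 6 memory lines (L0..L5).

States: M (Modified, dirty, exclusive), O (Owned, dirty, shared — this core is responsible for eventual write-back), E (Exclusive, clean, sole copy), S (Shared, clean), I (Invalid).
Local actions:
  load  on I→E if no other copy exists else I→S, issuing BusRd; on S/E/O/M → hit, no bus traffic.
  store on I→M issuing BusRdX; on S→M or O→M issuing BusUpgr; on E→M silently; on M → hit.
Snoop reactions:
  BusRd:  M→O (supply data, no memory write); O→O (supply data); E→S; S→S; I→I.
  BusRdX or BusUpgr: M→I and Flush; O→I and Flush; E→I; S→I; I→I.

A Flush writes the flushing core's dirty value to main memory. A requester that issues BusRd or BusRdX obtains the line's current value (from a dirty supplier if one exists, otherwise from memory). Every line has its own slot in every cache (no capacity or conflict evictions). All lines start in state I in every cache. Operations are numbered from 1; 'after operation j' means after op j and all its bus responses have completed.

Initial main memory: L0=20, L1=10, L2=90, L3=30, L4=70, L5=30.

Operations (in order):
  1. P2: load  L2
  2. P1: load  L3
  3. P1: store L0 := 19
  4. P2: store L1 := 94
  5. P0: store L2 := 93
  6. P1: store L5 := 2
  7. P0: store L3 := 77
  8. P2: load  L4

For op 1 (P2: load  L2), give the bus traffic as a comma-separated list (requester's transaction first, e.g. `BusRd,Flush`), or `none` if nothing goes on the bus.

bus = BusRd

  op1 P2: load  L2 → I/I/E on L2; bus BusRd; mem=90
  op2 P1: load  L3 → I/E/I on L3; bus BusRd; mem=30
  op3 P1: store L0 := 19 → I/M/I on L0; bus BusRdX; mem=20
  op4 P2: store L1 := 94 → I/I/M on L1; bus BusRdX; mem=10
  op5 P0: store L2 := 93 → M/I/I on L2; bus BusRdX; mem=90
  op6 P1: store L5 := 2 → I/M/I on L5; bus BusRdX; mem=30
  op7 P0: store L3 := 77 → M/I/I on L3; bus BusRdX; mem=30
  op8 P2: load  L4 → I/I/E on L4; bus BusRd; mem=70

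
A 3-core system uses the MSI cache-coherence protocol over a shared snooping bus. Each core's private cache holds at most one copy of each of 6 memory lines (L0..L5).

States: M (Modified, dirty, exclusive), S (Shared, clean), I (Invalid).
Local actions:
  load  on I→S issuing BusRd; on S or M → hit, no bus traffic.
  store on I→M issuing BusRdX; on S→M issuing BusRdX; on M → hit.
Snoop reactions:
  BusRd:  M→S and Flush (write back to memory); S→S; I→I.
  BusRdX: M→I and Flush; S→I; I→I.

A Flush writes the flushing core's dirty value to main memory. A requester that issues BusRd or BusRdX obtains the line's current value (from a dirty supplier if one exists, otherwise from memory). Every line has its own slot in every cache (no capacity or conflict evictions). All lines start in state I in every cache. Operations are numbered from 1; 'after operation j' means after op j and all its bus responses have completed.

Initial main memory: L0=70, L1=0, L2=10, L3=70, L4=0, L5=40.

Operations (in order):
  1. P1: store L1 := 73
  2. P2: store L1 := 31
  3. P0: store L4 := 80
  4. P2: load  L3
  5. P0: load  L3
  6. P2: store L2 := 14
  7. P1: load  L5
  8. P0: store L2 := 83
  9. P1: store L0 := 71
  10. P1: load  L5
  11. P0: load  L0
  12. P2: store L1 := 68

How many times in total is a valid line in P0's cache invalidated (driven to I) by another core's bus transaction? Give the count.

invalidations = 0

step 1: P1: store L1 := 73  ⟶  IMI  (L1)  txn=BusRdX  M[L1]=0
step 2: P2: store L1 := 31  ⟶  IIM  (L1)  txn=BusRdX+Flush  M[L1]=73
step 3: P0: store L4 := 80  ⟶  MII  (L4)  txn=BusRdX  M[L4]=0
step 4: P2: load  L3  ⟶  IIS  (L3)  txn=BusRd  M[L3]=70
step 5: P0: load  L3  ⟶  SIS  (L3)  txn=BusRd  M[L3]=70
step 6: P2: store L2 := 14  ⟶  IIM  (L2)  txn=BusRdX  M[L2]=10
step 7: P1: load  L5  ⟶  ISI  (L5)  txn=BusRd  M[L5]=40
step 8: P0: store L2 := 83  ⟶  MII  (L2)  txn=BusRdX+Flush  M[L2]=14
step 9: P1: store L0 := 71  ⟶  IMI  (L0)  txn=BusRdX  M[L0]=70
step 10: P1: load  L5  ⟶  ISI  (L5)  txn=∅  M[L5]=40
step 11: P0: load  L0  ⟶  SSI  (L0)  txn=BusRd+Flush  M[L0]=71
step 12: P2: store L1 := 68  ⟶  IIM  (L1)  txn=∅  M[L1]=73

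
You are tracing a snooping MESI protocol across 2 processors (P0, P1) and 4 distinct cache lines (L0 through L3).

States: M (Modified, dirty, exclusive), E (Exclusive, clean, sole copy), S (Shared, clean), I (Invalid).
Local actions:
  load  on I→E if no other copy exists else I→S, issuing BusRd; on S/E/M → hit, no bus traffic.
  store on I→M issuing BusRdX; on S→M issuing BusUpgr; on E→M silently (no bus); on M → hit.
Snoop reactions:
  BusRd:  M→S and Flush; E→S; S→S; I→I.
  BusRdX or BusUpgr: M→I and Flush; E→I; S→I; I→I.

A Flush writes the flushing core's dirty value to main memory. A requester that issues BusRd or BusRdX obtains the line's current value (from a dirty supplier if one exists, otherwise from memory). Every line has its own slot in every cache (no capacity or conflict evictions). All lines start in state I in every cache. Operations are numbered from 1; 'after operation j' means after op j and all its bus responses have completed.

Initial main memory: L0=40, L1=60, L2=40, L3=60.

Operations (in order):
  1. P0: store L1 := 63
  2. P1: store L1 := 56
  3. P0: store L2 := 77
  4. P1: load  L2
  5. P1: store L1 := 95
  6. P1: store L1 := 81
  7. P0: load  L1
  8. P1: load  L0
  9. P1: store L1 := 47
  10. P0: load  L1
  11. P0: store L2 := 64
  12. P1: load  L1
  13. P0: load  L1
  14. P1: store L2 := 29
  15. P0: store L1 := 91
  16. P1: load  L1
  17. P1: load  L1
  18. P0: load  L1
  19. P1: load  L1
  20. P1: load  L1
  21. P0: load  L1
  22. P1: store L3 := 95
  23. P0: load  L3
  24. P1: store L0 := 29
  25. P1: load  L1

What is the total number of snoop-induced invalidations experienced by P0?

invalidations = 3

[1] P0: store L1 := 63 | P0:M(63), P1:I | bus: BusRdX
[2] P1: store L1 := 56 | P0:I, P1:M(56) | bus: BusRdX,Flush
[3] P0: store L2 := 77 | P0:M(77), P1:I | bus: BusRdX
[4] P1: load  L2 | P0:S(77), P1:S(77) | bus: BusRd,Flush
[5] P1: store L1 := 95 | P0:I, P1:M(95) | bus: none
[6] P1: store L1 := 81 | P0:I, P1:M(81) | bus: none
[7] P0: load  L1 | P0:S(81), P1:S(81) | bus: BusRd,Flush
[8] P1: load  L0 | P0:I, P1:E(40) | bus: BusRd
[9] P1: store L1 := 47 | P0:I, P1:M(47) | bus: BusUpgr
[10] P0: load  L1 | P0:S(47), P1:S(47) | bus: BusRd,Flush
[11] P0: store L2 := 64 | P0:M(64), P1:I | bus: BusUpgr
[12] P1: load  L1 | P0:S(47), P1:S(47) | bus: none
[13] P0: load  L1 | P0:S(47), P1:S(47) | bus: none
[14] P1: store L2 := 29 | P0:I, P1:M(29) | bus: BusRdX,Flush
[15] P0: store L1 := 91 | P0:M(91), P1:I | bus: BusUpgr
[16] P1: load  L1 | P0:S(91), P1:S(91) | bus: BusRd,Flush
[17] P1: load  L1 | P0:S(91), P1:S(91) | bus: none
[18] P0: load  L1 | P0:S(91), P1:S(91) | bus: none
[19] P1: load  L1 | P0:S(91), P1:S(91) | bus: none
[20] P1: load  L1 | P0:S(91), P1:S(91) | bus: none
[21] P0: load  L1 | P0:S(91), P1:S(91) | bus: none
[22] P1: store L3 := 95 | P0:I, P1:M(95) | bus: BusRdX
[23] P0: load  L3 | P0:S(95), P1:S(95) | bus: BusRd,Flush
[24] P1: store L0 := 29 | P0:I, P1:M(29) | bus: none
[25] P1: load  L1 | P0:S(91), P1:S(91) | bus: none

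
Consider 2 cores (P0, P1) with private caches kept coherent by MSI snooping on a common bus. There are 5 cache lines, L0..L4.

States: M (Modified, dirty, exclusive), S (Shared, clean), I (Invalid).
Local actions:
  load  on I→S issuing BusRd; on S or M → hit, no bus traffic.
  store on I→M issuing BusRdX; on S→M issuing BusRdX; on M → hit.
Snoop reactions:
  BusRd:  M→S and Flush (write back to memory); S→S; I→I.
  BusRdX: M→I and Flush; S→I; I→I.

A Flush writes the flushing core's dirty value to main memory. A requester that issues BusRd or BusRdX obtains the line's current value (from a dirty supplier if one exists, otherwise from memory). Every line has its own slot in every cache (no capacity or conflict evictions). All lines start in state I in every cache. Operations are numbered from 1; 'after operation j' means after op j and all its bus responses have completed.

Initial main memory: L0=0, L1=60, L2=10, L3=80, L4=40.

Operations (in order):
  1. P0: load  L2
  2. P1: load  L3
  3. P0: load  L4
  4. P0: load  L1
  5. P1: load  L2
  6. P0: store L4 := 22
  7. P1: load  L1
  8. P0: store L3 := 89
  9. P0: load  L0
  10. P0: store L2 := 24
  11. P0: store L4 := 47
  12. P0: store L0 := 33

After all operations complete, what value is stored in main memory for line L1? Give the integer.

memory[L1] = 60

[1] P0: load  L2 | P0:S(10), P1:I | bus: BusRd
[2] P1: load  L3 | P0:I, P1:S(80) | bus: BusRd
[3] P0: load  L4 | P0:S(40), P1:I | bus: BusRd
[4] P0: load  L1 | P0:S(60), P1:I | bus: BusRd
[5] P1: load  L2 | P0:S(10), P1:S(10) | bus: BusRd
[6] P0: store L4 := 22 | P0:M(22), P1:I | bus: BusRdX
[7] P1: load  L1 | P0:S(60), P1:S(60) | bus: BusRd
[8] P0: store L3 := 89 | P0:M(89), P1:I | bus: BusRdX
[9] P0: load  L0 | P0:S(0), P1:I | bus: BusRd
[10] P0: store L2 := 24 | P0:M(24), P1:I | bus: BusRdX
[11] P0: store L4 := 47 | P0:M(47), P1:I | bus: none
[12] P0: store L0 := 33 | P0:M(33), P1:I | bus: BusRdX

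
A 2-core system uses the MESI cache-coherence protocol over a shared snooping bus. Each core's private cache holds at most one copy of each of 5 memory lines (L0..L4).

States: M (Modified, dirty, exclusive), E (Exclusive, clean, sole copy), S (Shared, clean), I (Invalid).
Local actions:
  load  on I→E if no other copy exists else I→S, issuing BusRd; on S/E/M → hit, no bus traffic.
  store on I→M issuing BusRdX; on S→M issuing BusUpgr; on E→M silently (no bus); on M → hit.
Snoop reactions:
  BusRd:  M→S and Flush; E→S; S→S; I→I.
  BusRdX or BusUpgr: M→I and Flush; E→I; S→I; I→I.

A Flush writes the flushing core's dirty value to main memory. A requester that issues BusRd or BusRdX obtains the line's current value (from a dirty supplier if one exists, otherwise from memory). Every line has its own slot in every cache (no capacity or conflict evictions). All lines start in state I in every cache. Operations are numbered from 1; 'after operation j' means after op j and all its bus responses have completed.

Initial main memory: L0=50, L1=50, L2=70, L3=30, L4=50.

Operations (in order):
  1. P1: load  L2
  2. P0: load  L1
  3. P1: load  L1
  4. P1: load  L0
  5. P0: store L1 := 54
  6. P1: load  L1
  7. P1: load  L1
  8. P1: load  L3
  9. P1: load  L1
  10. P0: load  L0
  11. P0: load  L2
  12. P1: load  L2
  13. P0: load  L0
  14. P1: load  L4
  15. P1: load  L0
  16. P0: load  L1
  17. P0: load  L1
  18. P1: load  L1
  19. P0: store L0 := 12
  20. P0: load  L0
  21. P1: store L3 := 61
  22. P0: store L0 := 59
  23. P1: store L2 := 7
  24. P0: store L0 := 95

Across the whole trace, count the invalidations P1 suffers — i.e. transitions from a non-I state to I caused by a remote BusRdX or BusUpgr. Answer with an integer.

invalidations = 2

  op1 P1: load  L2 → I/E on L2; bus BusRd; mem=70
  op2 P0: load  L1 → E/I on L1; bus BusRd; mem=50
  op3 P1: load  L1 → S/S on L1; bus BusRd; mem=50
  op4 P1: load  L0 → I/E on L0; bus BusRd; mem=50
  op5 P0: store L1 := 54 → M/I on L1; bus BusUpgr; mem=50
  op6 P1: load  L1 → S/S on L1; bus BusRd Flush; mem=54
  op7 P1: load  L1 → S/S on L1; bus (none); mem=54
  op8 P1: load  L3 → I/E on L3; bus BusRd; mem=30
  op9 P1: load  L1 → S/S on L1; bus (none); mem=54
  op10 P0: load  L0 → S/S on L0; bus BusRd; mem=50
  op11 P0: load  L2 → S/S on L2; bus BusRd; mem=70
  op12 P1: load  L2 → S/S on L2; bus (none); mem=70
  op13 P0: load  L0 → S/S on L0; bus (none); mem=50
  op14 P1: load  L4 → I/E on L4; bus BusRd; mem=50
  op15 P1: load  L0 → S/S on L0; bus (none); mem=50
  op16 P0: load  L1 → S/S on L1; bus (none); mem=54
  op17 P0: load  L1 → S/S on L1; bus (none); mem=54
  op18 P1: load  L1 → S/S on L1; bus (none); mem=54
  op19 P0: store L0 := 12 → M/I on L0; bus BusUpgr; mem=50
  op20 P0: load  L0 → M/I on L0; bus (none); mem=50
  op21 P1: store L3 := 61 → I/M on L3; bus (none); mem=30
  op22 P0: store L0 := 59 → M/I on L0; bus (none); mem=50
  op23 P1: store L2 := 7 → I/M on L2; bus BusUpgr; mem=70
  op24 P0: store L0 := 95 → M/I on L0; bus (none); mem=50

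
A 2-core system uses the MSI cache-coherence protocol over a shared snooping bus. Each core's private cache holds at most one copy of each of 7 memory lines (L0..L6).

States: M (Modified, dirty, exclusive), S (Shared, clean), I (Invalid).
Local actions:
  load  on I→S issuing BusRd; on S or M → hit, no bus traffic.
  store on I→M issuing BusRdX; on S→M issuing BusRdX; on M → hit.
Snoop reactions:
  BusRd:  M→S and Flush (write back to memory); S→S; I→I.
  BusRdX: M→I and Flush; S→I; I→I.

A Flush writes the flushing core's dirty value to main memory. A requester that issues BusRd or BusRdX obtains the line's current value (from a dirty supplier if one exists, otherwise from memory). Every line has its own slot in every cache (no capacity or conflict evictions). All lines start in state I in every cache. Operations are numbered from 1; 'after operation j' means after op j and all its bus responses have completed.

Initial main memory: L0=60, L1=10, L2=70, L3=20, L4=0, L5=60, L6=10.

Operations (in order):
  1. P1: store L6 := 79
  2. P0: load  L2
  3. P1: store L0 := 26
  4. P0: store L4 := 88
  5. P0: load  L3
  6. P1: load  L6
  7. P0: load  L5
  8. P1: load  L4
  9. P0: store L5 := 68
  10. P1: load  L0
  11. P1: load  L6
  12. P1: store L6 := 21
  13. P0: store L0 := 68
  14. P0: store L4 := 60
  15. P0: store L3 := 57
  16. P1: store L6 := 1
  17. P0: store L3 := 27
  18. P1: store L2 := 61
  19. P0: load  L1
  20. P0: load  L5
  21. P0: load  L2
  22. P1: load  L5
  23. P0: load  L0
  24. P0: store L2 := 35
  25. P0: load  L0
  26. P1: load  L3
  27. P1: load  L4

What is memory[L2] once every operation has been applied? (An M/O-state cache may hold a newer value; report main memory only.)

memory[L2] = 61

step 1: P1: store L6 := 79  ⟶  IM  (L6)  txn=BusRdX  M[L6]=10
step 2: P0: load  L2  ⟶  SI  (L2)  txn=BusRd  M[L2]=70
step 3: P1: store L0 := 26  ⟶  IM  (L0)  txn=BusRdX  M[L0]=60
step 4: P0: store L4 := 88  ⟶  MI  (L4)  txn=BusRdX  M[L4]=0
step 5: P0: load  L3  ⟶  SI  (L3)  txn=BusRd  M[L3]=20
step 6: P1: load  L6  ⟶  IM  (L6)  txn=∅  M[L6]=10
step 7: P0: load  L5  ⟶  SI  (L5)  txn=BusRd  M[L5]=60
step 8: P1: load  L4  ⟶  SS  (L4)  txn=BusRd+Flush  M[L4]=88
step 9: P0: store L5 := 68  ⟶  MI  (L5)  txn=BusRdX  M[L5]=60
step 10: P1: load  L0  ⟶  IM  (L0)  txn=∅  M[L0]=60
step 11: P1: load  L6  ⟶  IM  (L6)  txn=∅  M[L6]=10
step 12: P1: store L6 := 21  ⟶  IM  (L6)  txn=∅  M[L6]=10
step 13: P0: store L0 := 68  ⟶  MI  (L0)  txn=BusRdX+Flush  M[L0]=26
step 14: P0: store L4 := 60  ⟶  MI  (L4)  txn=BusRdX  M[L4]=88
step 15: P0: store L3 := 57  ⟶  MI  (L3)  txn=BusRdX  M[L3]=20
step 16: P1: store L6 := 1  ⟶  IM  (L6)  txn=∅  M[L6]=10
step 17: P0: store L3 := 27  ⟶  MI  (L3)  txn=∅  M[L3]=20
step 18: P1: store L2 := 61  ⟶  IM  (L2)  txn=BusRdX  M[L2]=70
step 19: P0: load  L1  ⟶  SI  (L1)  txn=BusRd  M[L1]=10
step 20: P0: load  L5  ⟶  MI  (L5)  txn=∅  M[L5]=60
step 21: P0: load  L2  ⟶  SS  (L2)  txn=BusRd+Flush  M[L2]=61
step 22: P1: load  L5  ⟶  SS  (L5)  txn=BusRd+Flush  M[L5]=68
step 23: P0: load  L0  ⟶  MI  (L0)  txn=∅  M[L0]=26
step 24: P0: store L2 := 35  ⟶  MI  (L2)  txn=BusRdX  M[L2]=61
step 25: P0: load  L0  ⟶  MI  (L0)  txn=∅  M[L0]=26
step 26: P1: load  L3  ⟶  SS  (L3)  txn=BusRd+Flush  M[L3]=27
step 27: P1: load  L4  ⟶  SS  (L4)  txn=BusRd+Flush  M[L4]=60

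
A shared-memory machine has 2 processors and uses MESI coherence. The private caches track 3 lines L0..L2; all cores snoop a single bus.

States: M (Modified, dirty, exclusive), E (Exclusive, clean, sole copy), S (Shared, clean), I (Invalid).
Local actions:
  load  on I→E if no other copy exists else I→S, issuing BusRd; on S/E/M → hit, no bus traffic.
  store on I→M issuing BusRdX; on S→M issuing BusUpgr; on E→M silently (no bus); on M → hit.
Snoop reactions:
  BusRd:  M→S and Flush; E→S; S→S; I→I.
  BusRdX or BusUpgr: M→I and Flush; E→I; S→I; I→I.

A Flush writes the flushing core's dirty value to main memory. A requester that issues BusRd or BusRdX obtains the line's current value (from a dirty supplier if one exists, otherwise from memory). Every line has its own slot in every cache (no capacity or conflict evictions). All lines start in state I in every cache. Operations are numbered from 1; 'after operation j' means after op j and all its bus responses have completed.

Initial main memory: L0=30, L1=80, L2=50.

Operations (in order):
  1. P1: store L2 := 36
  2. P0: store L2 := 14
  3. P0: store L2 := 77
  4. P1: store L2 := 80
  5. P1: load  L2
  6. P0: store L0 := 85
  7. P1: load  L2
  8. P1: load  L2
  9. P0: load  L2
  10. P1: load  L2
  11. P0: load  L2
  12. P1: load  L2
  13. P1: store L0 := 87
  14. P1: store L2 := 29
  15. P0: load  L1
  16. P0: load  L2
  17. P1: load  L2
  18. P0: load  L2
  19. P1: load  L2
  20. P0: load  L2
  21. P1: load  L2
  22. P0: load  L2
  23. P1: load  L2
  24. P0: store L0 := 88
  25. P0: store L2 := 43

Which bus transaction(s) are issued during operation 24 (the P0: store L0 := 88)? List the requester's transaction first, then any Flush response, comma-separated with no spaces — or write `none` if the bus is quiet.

1. P1: store L2 := 36  bus=[BusRdX]  L2: P0=I P1=M  mem[L2]=50
2. P0: store L2 := 14  bus=[BusRdX,Flush]  L2: P0=M P1=I  mem[L2]=36
3. P0: store L2 := 77  bus=[-]  L2: P0=M P1=I  mem[L2]=36
4. P1: store L2 := 80  bus=[BusRdX,Flush]  L2: P0=I P1=M  mem[L2]=77
5. P1: load  L2  bus=[-]  L2: P0=I P1=M  mem[L2]=77
6. P0: store L0 := 85  bus=[BusRdX]  L0: P0=M P1=I  mem[L0]=30
7. P1: load  L2  bus=[-]  L2: P0=I P1=M  mem[L2]=77
8. P1: load  L2  bus=[-]  L2: P0=I P1=M  mem[L2]=77
9. P0: load  L2  bus=[BusRd,Flush]  L2: P0=S P1=S  mem[L2]=80
10. P1: load  L2  bus=[-]  L2: P0=S P1=S  mem[L2]=80
11. P0: load  L2  bus=[-]  L2: P0=S P1=S  mem[L2]=80
12. P1: load  L2  bus=[-]  L2: P0=S P1=S  mem[L2]=80
13. P1: store L0 := 87  bus=[BusRdX,Flush]  L0: P0=I P1=M  mem[L0]=85
14. P1: store L2 := 29  bus=[BusUpgr]  L2: P0=I P1=M  mem[L2]=80
15. P0: load  L1  bus=[BusRd]  L1: P0=E P1=I  mem[L1]=80
16. P0: load  L2  bus=[BusRd,Flush]  L2: P0=S P1=S  mem[L2]=29
17. P1: load  L2  bus=[-]  L2: P0=S P1=S  mem[L2]=29
18. P0: load  L2  bus=[-]  L2: P0=S P1=S  mem[L2]=29
19. P1: load  L2  bus=[-]  L2: P0=S P1=S  mem[L2]=29
20. P0: load  L2  bus=[-]  L2: P0=S P1=S  mem[L2]=29
21. P1: load  L2  bus=[-]  L2: P0=S P1=S  mem[L2]=29
22. P0: load  L2  bus=[-]  L2: P0=S P1=S  mem[L2]=29
23. P1: load  L2  bus=[-]  L2: P0=S P1=S  mem[L2]=29
24. P0: store L0 := 88  bus=[BusRdX,Flush]  L0: P0=M P1=I  mem[L0]=87
25. P0: store L2 := 43  bus=[BusUpgr]  L2: P0=M P1=I  mem[L2]=29

bus = BusRdX,Flush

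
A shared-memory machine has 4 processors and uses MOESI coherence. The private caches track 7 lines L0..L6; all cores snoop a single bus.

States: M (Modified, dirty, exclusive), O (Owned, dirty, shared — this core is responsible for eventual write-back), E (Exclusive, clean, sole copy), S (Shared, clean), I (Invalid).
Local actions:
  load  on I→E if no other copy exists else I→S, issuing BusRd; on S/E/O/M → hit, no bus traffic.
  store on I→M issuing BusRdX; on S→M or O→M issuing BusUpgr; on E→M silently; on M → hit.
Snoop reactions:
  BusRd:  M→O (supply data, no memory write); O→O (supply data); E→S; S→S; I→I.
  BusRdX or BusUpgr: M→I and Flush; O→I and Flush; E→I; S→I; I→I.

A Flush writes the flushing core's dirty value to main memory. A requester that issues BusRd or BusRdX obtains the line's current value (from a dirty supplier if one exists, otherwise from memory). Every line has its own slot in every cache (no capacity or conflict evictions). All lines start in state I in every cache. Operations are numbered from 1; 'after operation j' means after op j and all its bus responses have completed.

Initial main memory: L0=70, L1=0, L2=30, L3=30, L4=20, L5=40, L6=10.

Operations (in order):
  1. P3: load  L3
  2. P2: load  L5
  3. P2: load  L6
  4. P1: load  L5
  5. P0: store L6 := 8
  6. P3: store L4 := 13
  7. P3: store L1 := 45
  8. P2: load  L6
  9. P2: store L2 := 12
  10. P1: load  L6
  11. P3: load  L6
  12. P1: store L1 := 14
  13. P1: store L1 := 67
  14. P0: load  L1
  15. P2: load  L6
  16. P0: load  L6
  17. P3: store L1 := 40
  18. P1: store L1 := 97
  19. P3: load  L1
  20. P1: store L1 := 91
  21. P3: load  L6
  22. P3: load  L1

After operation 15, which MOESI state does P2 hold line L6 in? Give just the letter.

  op1 P3: load  L3 → I/I/I/E on L3; bus BusRd; mem=30
  op2 P2: load  L5 → I/I/E/I on L5; bus BusRd; mem=40
  op3 P2: load  L6 → I/I/E/I on L6; bus BusRd; mem=10
  op4 P1: load  L5 → I/S/S/I on L5; bus BusRd; mem=40
  op5 P0: store L6 := 8 → M/I/I/I on L6; bus BusRdX; mem=10
  op6 P3: store L4 := 13 → I/I/I/M on L4; bus BusRdX; mem=20
  op7 P3: store L1 := 45 → I/I/I/M on L1; bus BusRdX; mem=0
  op8 P2: load  L6 → O/I/S/I on L6; bus BusRd; mem=10
  op9 P2: store L2 := 12 → I/I/M/I on L2; bus BusRdX; mem=30
  op10 P1: load  L6 → O/S/S/I on L6; bus BusRd; mem=10
  op11 P3: load  L6 → O/S/S/S on L6; bus BusRd; mem=10
  op12 P1: store L1 := 14 → I/M/I/I on L1; bus BusRdX Flush; mem=45
  op13 P1: store L1 := 67 → I/M/I/I on L1; bus (none); mem=45
  op14 P0: load  L1 → S/O/I/I on L1; bus BusRd; mem=45
  op15 P2: load  L6 → O/S/S/S on L6; bus (none); mem=10
  op16 P0: load  L6 → O/S/S/S on L6; bus (none); mem=10
  op17 P3: store L1 := 40 → I/I/I/M on L1; bus BusRdX Flush; mem=67
  op18 P1: store L1 := 97 → I/M/I/I on L1; bus BusRdX Flush; mem=40
  op19 P3: load  L1 → I/O/I/S on L1; bus BusRd; mem=40
  op20 P1: store L1 := 91 → I/M/I/I on L1; bus BusUpgr; mem=40
  op21 P3: load  L6 → O/S/S/S on L6; bus (none); mem=10
  op22 P3: load  L1 → I/O/I/S on L1; bus BusRd; mem=40

state = S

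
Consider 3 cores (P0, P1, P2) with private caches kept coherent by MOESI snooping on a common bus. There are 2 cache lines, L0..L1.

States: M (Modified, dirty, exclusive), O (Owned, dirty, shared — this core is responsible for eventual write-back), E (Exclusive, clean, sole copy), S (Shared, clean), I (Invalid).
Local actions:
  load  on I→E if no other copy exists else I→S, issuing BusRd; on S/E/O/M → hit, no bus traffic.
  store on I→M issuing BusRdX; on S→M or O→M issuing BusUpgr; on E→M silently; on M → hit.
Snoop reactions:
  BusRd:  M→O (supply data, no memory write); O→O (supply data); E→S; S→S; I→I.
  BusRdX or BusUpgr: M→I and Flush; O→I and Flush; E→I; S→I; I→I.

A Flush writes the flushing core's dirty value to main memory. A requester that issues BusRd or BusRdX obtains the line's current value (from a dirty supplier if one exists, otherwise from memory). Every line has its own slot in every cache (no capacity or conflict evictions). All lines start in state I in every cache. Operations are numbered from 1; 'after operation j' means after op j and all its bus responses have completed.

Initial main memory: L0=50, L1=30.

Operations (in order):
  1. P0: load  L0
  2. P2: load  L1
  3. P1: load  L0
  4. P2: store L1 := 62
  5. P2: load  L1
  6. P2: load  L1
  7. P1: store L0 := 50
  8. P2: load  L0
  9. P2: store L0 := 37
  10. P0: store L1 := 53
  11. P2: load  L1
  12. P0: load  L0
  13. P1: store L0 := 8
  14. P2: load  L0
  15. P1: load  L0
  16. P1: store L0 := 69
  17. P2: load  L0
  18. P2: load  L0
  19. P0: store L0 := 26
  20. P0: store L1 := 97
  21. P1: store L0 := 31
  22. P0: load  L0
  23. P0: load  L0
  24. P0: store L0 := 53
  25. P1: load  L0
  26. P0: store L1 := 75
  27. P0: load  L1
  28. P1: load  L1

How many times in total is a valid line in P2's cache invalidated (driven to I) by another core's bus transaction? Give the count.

invalidations = 5

step 1: P0: load  L0  ⟶  EII  (L0)  txn=BusRd  M[L0]=50
step 2: P2: load  L1  ⟶  IIE  (L1)  txn=BusRd  M[L1]=30
step 3: P1: load  L0  ⟶  SSI  (L0)  txn=BusRd  M[L0]=50
step 4: P2: store L1 := 62  ⟶  IIM  (L1)  txn=∅  M[L1]=30
step 5: P2: load  L1  ⟶  IIM  (L1)  txn=∅  M[L1]=30
step 6: P2: load  L1  ⟶  IIM  (L1)  txn=∅  M[L1]=30
step 7: P1: store L0 := 50  ⟶  IMI  (L0)  txn=BusUpgr  M[L0]=50
step 8: P2: load  L0  ⟶  IOS  (L0)  txn=BusRd  M[L0]=50
step 9: P2: store L0 := 37  ⟶  IIM  (L0)  txn=BusUpgr+Flush  M[L0]=50
step 10: P0: store L1 := 53  ⟶  MII  (L1)  txn=BusRdX+Flush  M[L1]=62
step 11: P2: load  L1  ⟶  OIS  (L1)  txn=BusRd  M[L1]=62
step 12: P0: load  L0  ⟶  SIO  (L0)  txn=BusRd  M[L0]=50
step 13: P1: store L0 := 8  ⟶  IMI  (L0)  txn=BusRdX+Flush  M[L0]=37
step 14: P2: load  L0  ⟶  IOS  (L0)  txn=BusRd  M[L0]=37
step 15: P1: load  L0  ⟶  IOS  (L0)  txn=∅  M[L0]=37
step 16: P1: store L0 := 69  ⟶  IMI  (L0)  txn=BusUpgr  M[L0]=37
step 17: P2: load  L0  ⟶  IOS  (L0)  txn=BusRd  M[L0]=37
step 18: P2: load  L0  ⟶  IOS  (L0)  txn=∅  M[L0]=37
step 19: P0: store L0 := 26  ⟶  MII  (L0)  txn=BusRdX+Flush  M[L0]=69
step 20: P0: store L1 := 97  ⟶  MII  (L1)  txn=BusUpgr  M[L1]=62
step 21: P1: store L0 := 31  ⟶  IMI  (L0)  txn=BusRdX+Flush  M[L0]=26
step 22: P0: load  L0  ⟶  SOI  (L0)  txn=BusRd  M[L0]=26
step 23: P0: load  L0  ⟶  SOI  (L0)  txn=∅  M[L0]=26
step 24: P0: store L0 := 53  ⟶  MII  (L0)  txn=BusUpgr+Flush  M[L0]=31
step 25: P1: load  L0  ⟶  OSI  (L0)  txn=BusRd  M[L0]=31
step 26: P0: store L1 := 75  ⟶  MII  (L1)  txn=∅  M[L1]=62
step 27: P0: load  L1  ⟶  MII  (L1)  txn=∅  M[L1]=62
step 28: P1: load  L1  ⟶  OSI  (L1)  txn=BusRd  M[L1]=62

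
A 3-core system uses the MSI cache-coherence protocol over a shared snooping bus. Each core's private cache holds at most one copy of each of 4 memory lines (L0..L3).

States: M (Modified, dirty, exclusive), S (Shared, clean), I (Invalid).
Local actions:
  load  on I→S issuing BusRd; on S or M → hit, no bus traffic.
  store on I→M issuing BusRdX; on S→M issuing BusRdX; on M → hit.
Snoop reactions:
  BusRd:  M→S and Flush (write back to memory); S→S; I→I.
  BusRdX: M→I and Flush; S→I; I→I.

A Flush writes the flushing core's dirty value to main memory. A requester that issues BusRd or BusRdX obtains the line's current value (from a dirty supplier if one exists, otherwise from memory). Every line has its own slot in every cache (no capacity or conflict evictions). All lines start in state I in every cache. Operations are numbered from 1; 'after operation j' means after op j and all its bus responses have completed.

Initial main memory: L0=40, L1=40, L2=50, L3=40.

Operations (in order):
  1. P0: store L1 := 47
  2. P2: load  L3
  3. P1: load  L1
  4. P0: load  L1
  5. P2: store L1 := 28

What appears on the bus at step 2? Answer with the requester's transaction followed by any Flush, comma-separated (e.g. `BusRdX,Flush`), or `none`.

step 1: P0: store L1 := 47  ⟶  MII  (L1)  txn=BusRdX  M[L1]=40
step 2: P2: load  L3  ⟶  IIS  (L3)  txn=BusRd  M[L3]=40
step 3: P1: load  L1  ⟶  SSI  (L1)  txn=BusRd+Flush  M[L1]=47
step 4: P0: load  L1  ⟶  SSI  (L1)  txn=∅  M[L1]=47
step 5: P2: store L1 := 28  ⟶  IIM  (L1)  txn=BusRdX  M[L1]=47

bus = BusRd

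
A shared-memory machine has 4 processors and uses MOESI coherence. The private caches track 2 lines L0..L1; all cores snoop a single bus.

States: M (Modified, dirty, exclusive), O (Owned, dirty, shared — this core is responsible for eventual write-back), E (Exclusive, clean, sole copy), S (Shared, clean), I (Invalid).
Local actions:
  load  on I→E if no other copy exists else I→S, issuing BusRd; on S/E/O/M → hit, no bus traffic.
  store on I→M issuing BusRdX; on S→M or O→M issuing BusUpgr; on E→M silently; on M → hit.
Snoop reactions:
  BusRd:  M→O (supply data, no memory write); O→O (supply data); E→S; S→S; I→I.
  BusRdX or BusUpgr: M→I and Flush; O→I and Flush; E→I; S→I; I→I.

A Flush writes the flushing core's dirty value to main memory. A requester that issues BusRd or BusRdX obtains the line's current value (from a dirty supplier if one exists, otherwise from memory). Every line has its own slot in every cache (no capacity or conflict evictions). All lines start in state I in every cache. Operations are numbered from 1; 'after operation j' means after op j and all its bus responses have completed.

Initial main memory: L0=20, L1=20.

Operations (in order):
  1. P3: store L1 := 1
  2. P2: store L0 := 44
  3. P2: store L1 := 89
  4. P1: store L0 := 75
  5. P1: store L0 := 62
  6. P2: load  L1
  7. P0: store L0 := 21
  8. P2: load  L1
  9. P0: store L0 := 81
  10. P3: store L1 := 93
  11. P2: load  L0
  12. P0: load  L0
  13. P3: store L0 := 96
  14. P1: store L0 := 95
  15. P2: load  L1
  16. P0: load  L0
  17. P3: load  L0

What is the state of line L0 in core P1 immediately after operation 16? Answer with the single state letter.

[1] P3: store L1 := 1 | P0:I, P1:I, P2:I, P3:M(1) | bus: BusRdX
[2] P2: store L0 := 44 | P0:I, P1:I, P2:M(44), P3:I | bus: BusRdX
[3] P2: store L1 := 89 | P0:I, P1:I, P2:M(89), P3:I | bus: BusRdX,Flush
[4] P1: store L0 := 75 | P0:I, P1:M(75), P2:I, P3:I | bus: BusRdX,Flush
[5] P1: store L0 := 62 | P0:I, P1:M(62), P2:I, P3:I | bus: none
[6] P2: load  L1 | P0:I, P1:I, P2:M(89), P3:I | bus: none
[7] P0: store L0 := 21 | P0:M(21), P1:I, P2:I, P3:I | bus: BusRdX,Flush
[8] P2: load  L1 | P0:I, P1:I, P2:M(89), P3:I | bus: none
[9] P0: store L0 := 81 | P0:M(81), P1:I, P2:I, P3:I | bus: none
[10] P3: store L1 := 93 | P0:I, P1:I, P2:I, P3:M(93) | bus: BusRdX,Flush
[11] P2: load  L0 | P0:O(81), P1:I, P2:S(81), P3:I | bus: BusRd
[12] P0: load  L0 | P0:O(81), P1:I, P2:S(81), P3:I | bus: none
[13] P3: store L0 := 96 | P0:I, P1:I, P2:I, P3:M(96) | bus: BusRdX,Flush
[14] P1: store L0 := 95 | P0:I, P1:M(95), P2:I, P3:I | bus: BusRdX,Flush
[15] P2: load  L1 | P0:I, P1:I, P2:S(93), P3:O(93) | bus: BusRd
[16] P0: load  L0 | P0:S(95), P1:O(95), P2:I, P3:I | bus: BusRd
[17] P3: load  L0 | P0:S(95), P1:O(95), P2:I, P3:S(95) | bus: BusRd

state = O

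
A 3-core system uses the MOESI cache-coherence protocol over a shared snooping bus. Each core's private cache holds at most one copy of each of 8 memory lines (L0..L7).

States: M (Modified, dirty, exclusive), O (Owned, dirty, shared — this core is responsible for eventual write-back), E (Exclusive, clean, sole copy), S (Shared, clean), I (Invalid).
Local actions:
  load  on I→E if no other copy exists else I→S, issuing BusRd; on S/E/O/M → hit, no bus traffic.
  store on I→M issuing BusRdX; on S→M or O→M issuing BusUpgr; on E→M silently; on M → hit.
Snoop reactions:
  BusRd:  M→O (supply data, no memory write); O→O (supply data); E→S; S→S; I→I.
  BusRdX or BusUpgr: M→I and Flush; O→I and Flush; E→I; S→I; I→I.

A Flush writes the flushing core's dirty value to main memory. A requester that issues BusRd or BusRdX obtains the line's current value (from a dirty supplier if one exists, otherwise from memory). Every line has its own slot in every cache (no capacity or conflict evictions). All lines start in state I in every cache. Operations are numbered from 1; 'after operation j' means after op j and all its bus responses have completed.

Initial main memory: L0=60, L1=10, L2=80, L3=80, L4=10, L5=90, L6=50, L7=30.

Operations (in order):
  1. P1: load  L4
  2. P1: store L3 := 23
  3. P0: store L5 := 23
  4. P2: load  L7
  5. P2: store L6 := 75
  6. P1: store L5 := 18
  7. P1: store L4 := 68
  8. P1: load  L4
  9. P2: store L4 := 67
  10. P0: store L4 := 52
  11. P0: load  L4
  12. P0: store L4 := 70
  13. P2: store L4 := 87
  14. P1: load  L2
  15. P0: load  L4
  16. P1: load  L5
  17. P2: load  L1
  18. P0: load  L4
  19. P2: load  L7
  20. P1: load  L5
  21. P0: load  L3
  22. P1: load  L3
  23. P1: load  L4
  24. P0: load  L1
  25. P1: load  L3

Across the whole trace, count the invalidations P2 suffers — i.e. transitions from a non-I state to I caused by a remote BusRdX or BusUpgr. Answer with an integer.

  op1 P1: load  L4 → I/E/I on L4; bus BusRd; mem=10
  op2 P1: store L3 := 23 → I/M/I on L3; bus BusRdX; mem=80
  op3 P0: store L5 := 23 → M/I/I on L5; bus BusRdX; mem=90
  op4 P2: load  L7 → I/I/E on L7; bus BusRd; mem=30
  op5 P2: store L6 := 75 → I/I/M on L6; bus BusRdX; mem=50
  op6 P1: store L5 := 18 → I/M/I on L5; bus BusRdX Flush; mem=23
  op7 P1: store L4 := 68 → I/M/I on L4; bus (none); mem=10
  op8 P1: load  L4 → I/M/I on L4; bus (none); mem=10
  op9 P2: store L4 := 67 → I/I/M on L4; bus BusRdX Flush; mem=68
  op10 P0: store L4 := 52 → M/I/I on L4; bus BusRdX Flush; mem=67
  op11 P0: load  L4 → M/I/I on L4; bus (none); mem=67
  op12 P0: store L4 := 70 → M/I/I on L4; bus (none); mem=67
  op13 P2: store L4 := 87 → I/I/M on L4; bus BusRdX Flush; mem=70
  op14 P1: load  L2 → I/E/I on L2; bus BusRd; mem=80
  op15 P0: load  L4 → S/I/O on L4; bus BusRd; mem=70
  op16 P1: load  L5 → I/M/I on L5; bus (none); mem=23
  op17 P2: load  L1 → I/I/E on L1; bus BusRd; mem=10
  op18 P0: load  L4 → S/I/O on L4; bus (none); mem=70
  op19 P2: load  L7 → I/I/E on L7; bus (none); mem=30
  op20 P1: load  L5 → I/M/I on L5; bus (none); mem=23
  op21 P0: load  L3 → S/O/I on L3; bus BusRd; mem=80
  op22 P1: load  L3 → S/O/I on L3; bus (none); mem=80
  op23 P1: load  L4 → S/S/O on L4; bus BusRd; mem=70
  op24 P0: load  L1 → S/I/S on L1; bus BusRd; mem=10
  op25 P1: load  L3 → S/O/I on L3; bus (none); mem=80

invalidations = 1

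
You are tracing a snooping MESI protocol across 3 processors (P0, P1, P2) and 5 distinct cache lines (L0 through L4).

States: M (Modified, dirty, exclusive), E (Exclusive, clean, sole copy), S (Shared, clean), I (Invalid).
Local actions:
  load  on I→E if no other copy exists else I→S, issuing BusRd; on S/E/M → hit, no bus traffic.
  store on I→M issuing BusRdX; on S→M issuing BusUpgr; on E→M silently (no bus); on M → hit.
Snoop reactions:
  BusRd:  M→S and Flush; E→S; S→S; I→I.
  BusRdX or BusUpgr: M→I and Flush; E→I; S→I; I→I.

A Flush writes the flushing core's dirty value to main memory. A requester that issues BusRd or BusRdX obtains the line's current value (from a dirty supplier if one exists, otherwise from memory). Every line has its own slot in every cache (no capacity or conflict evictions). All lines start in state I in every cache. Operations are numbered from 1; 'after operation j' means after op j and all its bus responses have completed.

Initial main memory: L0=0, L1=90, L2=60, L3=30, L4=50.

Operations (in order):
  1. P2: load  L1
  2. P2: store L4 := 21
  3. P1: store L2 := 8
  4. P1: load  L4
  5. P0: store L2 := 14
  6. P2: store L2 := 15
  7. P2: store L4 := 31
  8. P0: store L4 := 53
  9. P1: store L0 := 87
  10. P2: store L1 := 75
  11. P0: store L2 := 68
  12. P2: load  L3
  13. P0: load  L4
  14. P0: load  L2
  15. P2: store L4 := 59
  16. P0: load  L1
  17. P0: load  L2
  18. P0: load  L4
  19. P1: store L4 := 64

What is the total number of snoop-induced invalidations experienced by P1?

[1] P2: load  L1 | P0:I, P1:I, P2:E(90) | bus: BusRd
[2] P2: store L4 := 21 | P0:I, P1:I, P2:M(21) | bus: BusRdX
[3] P1: store L2 := 8 | P0:I, P1:M(8), P2:I | bus: BusRdX
[4] P1: load  L4 | P0:I, P1:S(21), P2:S(21) | bus: BusRd,Flush
[5] P0: store L2 := 14 | P0:M(14), P1:I, P2:I | bus: BusRdX,Flush
[6] P2: store L2 := 15 | P0:I, P1:I, P2:M(15) | bus: BusRdX,Flush
[7] P2: store L4 := 31 | P0:I, P1:I, P2:M(31) | bus: BusUpgr
[8] P0: store L4 := 53 | P0:M(53), P1:I, P2:I | bus: BusRdX,Flush
[9] P1: store L0 := 87 | P0:I, P1:M(87), P2:I | bus: BusRdX
[10] P2: store L1 := 75 | P0:I, P1:I, P2:M(75) | bus: none
[11] P0: store L2 := 68 | P0:M(68), P1:I, P2:I | bus: BusRdX,Flush
[12] P2: load  L3 | P0:I, P1:I, P2:E(30) | bus: BusRd
[13] P0: load  L4 | P0:M(53), P1:I, P2:I | bus: none
[14] P0: load  L2 | P0:M(68), P1:I, P2:I | bus: none
[15] P2: store L4 := 59 | P0:I, P1:I, P2:M(59) | bus: BusRdX,Flush
[16] P0: load  L1 | P0:S(75), P1:I, P2:S(75) | bus: BusRd,Flush
[17] P0: load  L2 | P0:M(68), P1:I, P2:I | bus: none
[18] P0: load  L4 | P0:S(59), P1:I, P2:S(59) | bus: BusRd,Flush
[19] P1: store L4 := 64 | P0:I, P1:M(64), P2:I | bus: BusRdX

invalidations = 2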